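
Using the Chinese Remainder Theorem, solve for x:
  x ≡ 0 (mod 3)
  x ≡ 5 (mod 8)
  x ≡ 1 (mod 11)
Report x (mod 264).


Moduli 3, 8, 11 are pairwise coprime; by CRT there is a unique solution modulo M = 3 · 8 · 11 = 264.
Solve pairwise, accumulating the modulus:
  Start with x ≡ 0 (mod 3).
  Combine with x ≡ 5 (mod 8): since gcd(3, 8) = 1, we get a unique residue mod 24.
    Write x = 0 + 3·t and substitute into x ≡ 5 (mod 8): 3·t ≡ 5 − 0 = 5 (mod 8).
    The inverse of 3 mod 8 is 3 (since 3·3 = 9 = 1·8 + 1), so t ≡ 3·5 = 15 ≡ 7 (mod 8).
    Then x = 0 + 3·7 = 21, valid modulo lcm(3, 8) = 24: x ≡ 21 (mod 24).
  Combine with x ≡ 1 (mod 11): since gcd(24, 11) = 1, we get a unique residue mod 264.
    Write x = 21 + 24·t and substitute into x ≡ 1 (mod 11): 24·t ≡ 1 − 21 = -20 (mod 11).
    Reduce coefficients mod 11: 2·t ≡ 2 (mod 11).
    The inverse of 2 mod 11 is 6 (since 2·6 = 12 = 1·11 + 1), so t ≡ 6·2 = 12 ≡ 1 (mod 11).
    Then x = 21 + 24·1 = 45, valid modulo lcm(24, 11) = 264: x ≡ 45 (mod 264).
Verify: 45 mod 3 = 0 ✓, 45 mod 8 = 5 ✓, 45 mod 11 = 1 ✓.

x ≡ 45 (mod 264).


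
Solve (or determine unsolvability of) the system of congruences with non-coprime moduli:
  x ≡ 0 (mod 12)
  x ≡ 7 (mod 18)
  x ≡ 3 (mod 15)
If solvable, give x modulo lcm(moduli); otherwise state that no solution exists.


Moduli 12, 18, 15 are not pairwise coprime, so CRT works modulo lcm(m_i) when all pairwise compatibility conditions hold.
Pairwise compatibility: gcd(m_i, m_j) must divide a_i - a_j for every pair.
Merge one congruence at a time:
  Start: x ≡ 0 (mod 12).
  Combine with x ≡ 7 (mod 18): gcd(12, 18) = 6, and 7 - 0 = 7 is NOT divisible by 6.
    ⇒ system is inconsistent (no integer solution).

No solution (the system is inconsistent).


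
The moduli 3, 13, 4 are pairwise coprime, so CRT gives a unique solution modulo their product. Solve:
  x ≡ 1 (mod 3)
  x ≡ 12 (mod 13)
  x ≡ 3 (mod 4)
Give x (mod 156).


Moduli 3, 13, 4 are pairwise coprime; by CRT there is a unique solution modulo M = 3 · 13 · 4 = 156.
Solve pairwise, accumulating the modulus:
  Start with x ≡ 1 (mod 3).
  Combine with x ≡ 12 (mod 13): since gcd(3, 13) = 1, we get a unique residue mod 39.
    Write x = 1 + 3·t and substitute into x ≡ 12 (mod 13): 3·t ≡ 12 − 1 = 11 (mod 13).
    The inverse of 3 mod 13 is 9 (since 3·9 = 27 = 2·13 + 1), so t ≡ 9·11 = 99 ≡ 8 (mod 13).
    Then x = 1 + 3·8 = 25, valid modulo lcm(3, 13) = 39: x ≡ 25 (mod 39).
  Combine with x ≡ 3 (mod 4): since gcd(39, 4) = 1, we get a unique residue mod 156.
    Write x = 25 + 39·t and substitute into x ≡ 3 (mod 4): 39·t ≡ 3 − 25 = -22 (mod 4).
    Reduce coefficients mod 4: 3·t ≡ 2 (mod 4).
    The inverse of 3 mod 4 is 3 (since 3·3 = 9 = 2·4 + 1), so t ≡ 3·2 = 6 ≡ 2 (mod 4).
    Then x = 25 + 39·2 = 103, valid modulo lcm(39, 4) = 156: x ≡ 103 (mod 156).
Verify: 103 mod 3 = 1 ✓, 103 mod 13 = 12 ✓, 103 mod 4 = 3 ✓.

x ≡ 103 (mod 156).


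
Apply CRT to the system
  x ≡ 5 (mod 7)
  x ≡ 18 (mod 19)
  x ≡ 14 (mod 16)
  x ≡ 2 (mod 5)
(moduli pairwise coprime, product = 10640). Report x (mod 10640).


Product of moduli M = 7 · 19 · 16 · 5 = 10640.
Merge one congruence at a time:
  Start: x ≡ 5 (mod 7).
  Combine with x ≡ 18 (mod 19); new modulus lcm = 133.
    Write x = 5 + 7·t and substitute into x ≡ 18 (mod 19): 7·t ≡ 18 − 5 = 13 (mod 19).
    The inverse of 7 mod 19 is 11 (since 7·11 = 77 = 4·19 + 1), so t ≡ 11·13 = 143 ≡ 10 (mod 19).
    Then x = 5 + 7·10 = 75, valid modulo lcm(7, 19) = 133: x ≡ 75 (mod 133).
  Combine with x ≡ 14 (mod 16); new modulus lcm = 2128.
    Write x = 75 + 133·t and substitute into x ≡ 14 (mod 16): 133·t ≡ 14 − 75 = -61 (mod 16).
    Reduce coefficients mod 16: 5·t ≡ 3 (mod 16).
    The inverse of 5 mod 16 is 13 (since 5·13 = 65 = 4·16 + 1), so t ≡ 13·3 = 39 ≡ 7 (mod 16).
    Then x = 75 + 133·7 = 1006, valid modulo lcm(133, 16) = 2128: x ≡ 1006 (mod 2128).
  Combine with x ≡ 2 (mod 5); new modulus lcm = 10640.
    Write x = 1006 + 2128·t and substitute into x ≡ 2 (mod 5): 2128·t ≡ 2 − 1006 = -1004 (mod 5).
    Reduce coefficients mod 5: 3·t ≡ 1 (mod 5).
    The inverse of 3 mod 5 is 2 (since 3·2 = 6 = 1·5 + 1), so t ≡ 2·1 = 2 ≡ 2 (mod 5).
    Then x = 1006 + 2128·2 = 5262, valid modulo lcm(2128, 5) = 10640: x ≡ 5262 (mod 10640).
Verify against each original: 5262 mod 7 = 5, 5262 mod 19 = 18, 5262 mod 16 = 14, 5262 mod 5 = 2.

x ≡ 5262 (mod 10640).


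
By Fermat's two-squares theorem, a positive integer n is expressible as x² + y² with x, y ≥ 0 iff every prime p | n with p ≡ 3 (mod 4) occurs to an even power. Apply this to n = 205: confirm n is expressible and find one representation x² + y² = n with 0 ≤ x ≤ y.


Step 1: Factor n = 205 = 5 · 41.
Step 2: Check the mod-4 condition on each prime factor: 5 ≡ 1 (mod 4), exponent 1; 41 ≡ 1 (mod 4), exponent 1.
All primes ≡ 3 (mod 4) appear to even exponent (or don't appear), so by the two-squares theorem n IS expressible as a sum of two squares.
Step 3: Build a representation. Here n = 5 · 41 is a product of primes ≡ 1 (mod 4). Each prime p ≡ 1 (mod 4) is itself a sum of two squares; find a² by testing p − a² for a perfect square:
  5: 5 − 1² = 4 = 2² ⇒ 5 = 1² + 2².
  41: 41 − 1² = 40, 41 − 2² = 37, 41 − 3² = 32, 41 − 4² = 25 = 5² ⇒ 41 = 4² + 5².
  Combine using the Brahmagupta–Fibonacci identity (a² + b²)(c² + d²) = (ac − bd)² + (ad + bc)² = (ac + bd)² + (ad − bc)²:
  5 · 41 = 205: from (1² + 2²)(4² + 5²), take (1·4 − 2·5, 1·5 + 2·4) = (4 − 10, 5 + 8) = (-6, 13); dropping signs (only squares matter) gives (6, 13); check 6² + 13² = 36 + 169 = 205 ✓.
Step 4: Order so x ≤ y and verify: 6² + 13² = 36 + 169 = 205 = n. ✓

n = 205 = 6² + 13² (one valid representation with x ≤ y).


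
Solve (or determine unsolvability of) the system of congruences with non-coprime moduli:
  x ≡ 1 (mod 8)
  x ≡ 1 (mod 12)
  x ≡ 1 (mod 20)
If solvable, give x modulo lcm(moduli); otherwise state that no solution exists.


Moduli 8, 12, 20 are not pairwise coprime, so CRT works modulo lcm(m_i) when all pairwise compatibility conditions hold.
Pairwise compatibility: gcd(m_i, m_j) must divide a_i - a_j for every pair.
Merge one congruence at a time:
  Start: x ≡ 1 (mod 8).
  Combine with x ≡ 1 (mod 12): gcd(8, 12) = 4; 1 - 1 = 0, which IS divisible by 4, so compatible.
    Write x = 1 + 8·t and substitute into x ≡ 1 (mod 12): 8·t ≡ 1 − 1 = 0 (mod 12).
    Divide the congruence (and modulus) by g = 4: 2·t ≡ 0 (mod 3).
    The inverse of 2 mod 3 is 2 (since 2·2 = 4 = 1·3 + 1), so t ≡ 2·0 = 0 ≡ 0 (mod 3).
    Then x = 1 + 8·0 = 1, valid modulo lcm(8, 12) = 24: x ≡ 1 (mod 24).
  Combine with x ≡ 1 (mod 20): gcd(24, 20) = 4; 1 - 1 = 0, which IS divisible by 4, so compatible.
    Write x = 1 + 24·t and substitute into x ≡ 1 (mod 20): 24·t ≡ 1 − 1 = 0 (mod 20).
    Divide the congruence (and modulus) by g = 4: 6·t ≡ 0 (mod 5).
    Reduce coefficients mod 5: 1·t ≡ 0 (mod 5).
    So t ≡ 0 (mod 5).
    Then x = 1 + 24·0 = 1, valid modulo lcm(24, 20) = 120: x ≡ 1 (mod 120).
Verify: 1 mod 8 = 1, 1 mod 12 = 1, 1 mod 20 = 1.

x ≡ 1 (mod 120).


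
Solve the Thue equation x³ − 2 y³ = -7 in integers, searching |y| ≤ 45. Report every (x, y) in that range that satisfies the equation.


The equation is x³ - 2y³ = -7. For fixed y, x³ = 2·y³ − 7, so a solution requires the RHS to be a perfect cube.
Strategy: iterate y from -45 to 45, compute RHS = 2·y³ − 7, and check whether it is a (positive or negative) perfect cube.
Check small values of y:
  y = 0: RHS = -7 is not a perfect cube.
  y = 1: RHS = -5 is not a perfect cube.
  y = -1: RHS = -9 is not a perfect cube.
  y = 2: RHS = 9 is not a perfect cube.
  y = -2: RHS = -23 is not a perfect cube.
  y = 3: RHS = 47 is not a perfect cube.
  y = -3: RHS = -61 is not a perfect cube.
Continuing the search up to |y| = 45 finds no solutions either.
No (x, y) in the scanned range satisfies the equation.

No integer solutions with |y| ≤ 45.


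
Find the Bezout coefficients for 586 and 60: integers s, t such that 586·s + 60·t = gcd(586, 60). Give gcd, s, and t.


Euclidean algorithm on (586, 60) — divide until remainder is 0:
  586 = 9 · 60 + 46
  60 = 1 · 46 + 14
  46 = 3 · 14 + 4
  14 = 3 · 4 + 2
  4 = 2 · 2 + 0
gcd(586, 60) = 2.
Track Bezout coefficients alongside the remainders: start with r₀ = 586 = a·1 + b·0 (s = 1, t = 0) and r₁ = 60 = a·0 + b·1 (s = 0, t = 1); each new remainder r_{k+1} = r_{k-1} − q_k·r_k inherits s_{k+1} = s_{k-1} − q_k·s_k, t_{k+1} = t_{k-1} − q_k·t_k, so r_k = a·s_k + b·t_k at every step:
  q = 9: r = 46, s = 1 − 9·0 = 1, t = 0 − 9·1 = -9  (check: 586·1 + 60·(-9) = 46)
  q = 1: r = 14, s = 0 − 1·1 = -1, t = 1 − 1·(-9) = 10  (check: 586·(-1) + 60·10 = 14)
  q = 3: r = 4, s = 1 − 3·(-1) = 4, t = -9 − 3·10 = -39  (check: 586·4 + 60·(-39) = 4)
  q = 3: r = 2, s = -1 − 3·4 = -13, t = 10 − 3·(-39) = 127  (check: 586·(-13) + 60·127 = 2)
The row with r = 2 (the gcd) gives the Bezout coefficients s = -13, t = 127.
Result: 586 · (-13) + 60 · (127) = 2.

gcd(586, 60) = 2; s = -13, t = 127 (check: 586·(-13) + 60·127 = 2).


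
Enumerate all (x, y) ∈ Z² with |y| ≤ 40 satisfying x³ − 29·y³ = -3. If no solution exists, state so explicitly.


The equation is x³ - 29y³ = -3. For fixed y, x³ = 29·y³ − 3, so a solution requires the RHS to be a perfect cube.
Strategy: iterate y from -40 to 40, compute RHS = 29·y³ − 3, and check whether it is a (positive or negative) perfect cube.
Check small values of y:
  y = 0: RHS = -3 is not a perfect cube.
  y = 1: RHS = 26 is not a perfect cube.
  y = -1: RHS = -32 is not a perfect cube.
  y = 2: RHS = 229 is not a perfect cube.
  y = -2: RHS = -235 is not a perfect cube.
  y = 3: RHS = 780 is not a perfect cube.
  y = -3: RHS = -786 is not a perfect cube.
Continuing the search up to |y| = 40 finds no solutions either.
No (x, y) in the scanned range satisfies the equation.

No integer solutions with |y| ≤ 40.


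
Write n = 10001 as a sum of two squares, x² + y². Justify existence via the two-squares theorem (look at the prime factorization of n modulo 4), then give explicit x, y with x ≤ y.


Step 1: Factor n = 10001 = 73 · 137.
Step 2: Check the mod-4 condition on each prime factor: 73 ≡ 1 (mod 4), exponent 1; 137 ≡ 1 (mod 4), exponent 1.
All primes ≡ 3 (mod 4) appear to even exponent (or don't appear), so by the two-squares theorem n IS expressible as a sum of two squares.
Step 3: Build a representation. Here n = 73 · 137 is a product of primes ≡ 1 (mod 4). Each prime p ≡ 1 (mod 4) is itself a sum of two squares; find a² by testing p − a² for a perfect square:
  73: 73 − 1² = 72, 73 − 2² = 69, 73 − 3² = 64 = 8² ⇒ 73 = 3² + 8².
  137: 137 − 1² = 136, 137 − 2² = 133, 137 − 3² = 128, 137 − 4² = 121 = 11² ⇒ 137 = 4² + 11².
  Combine using the Brahmagupta–Fibonacci identity (a² + b²)(c² + d²) = (ac − bd)² + (ad + bc)² = (ac + bd)² + (ad − bc)²:
  73 · 137 = 10001: from (3² + 8²)(4² + 11²), take (3·4 − 8·11, 3·11 + 8·4) = (12 − 88, 33 + 32) = (-76, 65); dropping signs (only squares matter) gives (76, 65); check 76² + 65² = 5776 + 4225 = 10001 ✓.
Step 4: Order so x ≤ y and verify: 65² + 76² = 4225 + 5776 = 10001 = n. ✓

n = 10001 = 65² + 76² (one valid representation with x ≤ y).


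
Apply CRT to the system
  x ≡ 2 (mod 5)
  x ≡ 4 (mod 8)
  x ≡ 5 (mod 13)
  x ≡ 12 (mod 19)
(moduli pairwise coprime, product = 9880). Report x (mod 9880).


Product of moduli M = 5 · 8 · 13 · 19 = 9880.
Merge one congruence at a time:
  Start: x ≡ 2 (mod 5).
  Combine with x ≡ 4 (mod 8); new modulus lcm = 40.
    Write x = 2 + 5·t and substitute into x ≡ 4 (mod 8): 5·t ≡ 4 − 2 = 2 (mod 8).
    The inverse of 5 mod 8 is 5 (since 5·5 = 25 = 3·8 + 1), so t ≡ 5·2 = 10 ≡ 2 (mod 8).
    Then x = 2 + 5·2 = 12, valid modulo lcm(5, 8) = 40: x ≡ 12 (mod 40).
  Combine with x ≡ 5 (mod 13); new modulus lcm = 520.
    Write x = 12 + 40·t and substitute into x ≡ 5 (mod 13): 40·t ≡ 5 − 12 = -7 (mod 13).
    Reduce coefficients mod 13: 1·t ≡ 6 (mod 13).
    So t ≡ 6 (mod 13).
    Then x = 12 + 40·6 = 252, valid modulo lcm(40, 13) = 520: x ≡ 252 (mod 520).
  Combine with x ≡ 12 (mod 19); new modulus lcm = 9880.
    Write x = 252 + 520·t and substitute into x ≡ 12 (mod 19): 520·t ≡ 12 − 252 = -240 (mod 19).
    Reduce coefficients mod 19: 7·t ≡ 7 (mod 19).
    The inverse of 7 mod 19 is 11 (since 7·11 = 77 = 4·19 + 1), so t ≡ 11·7 = 77 ≡ 1 (mod 19).
    Then x = 252 + 520·1 = 772, valid modulo lcm(520, 19) = 9880: x ≡ 772 (mod 9880).
Verify against each original: 772 mod 5 = 2, 772 mod 8 = 4, 772 mod 13 = 5, 772 mod 19 = 12.

x ≡ 772 (mod 9880).


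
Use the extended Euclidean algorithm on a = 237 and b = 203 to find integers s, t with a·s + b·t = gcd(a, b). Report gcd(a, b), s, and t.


Euclidean algorithm on (237, 203) — divide until remainder is 0:
  237 = 1 · 203 + 34
  203 = 5 · 34 + 33
  34 = 1 · 33 + 1
  33 = 33 · 1 + 0
gcd(237, 203) = 1.
Track Bezout coefficients alongside the remainders: start with r₀ = 237 = a·1 + b·0 (s = 1, t = 0) and r₁ = 203 = a·0 + b·1 (s = 0, t = 1); each new remainder r_{k+1} = r_{k-1} − q_k·r_k inherits s_{k+1} = s_{k-1} − q_k·s_k, t_{k+1} = t_{k-1} − q_k·t_k, so r_k = a·s_k + b·t_k at every step:
  q = 1: r = 34, s = 1 − 1·0 = 1, t = 0 − 1·1 = -1  (check: 237·1 + 203·(-1) = 34)
  q = 5: r = 33, s = 0 − 5·1 = -5, t = 1 − 5·(-1) = 6  (check: 237·(-5) + 203·6 = 33)
  q = 1: r = 1, s = 1 − 1·(-5) = 6, t = -1 − 1·6 = -7  (check: 237·6 + 203·(-7) = 1)
The row with r = 1 (the gcd) gives the Bezout coefficients s = 6, t = -7.
Result: 237 · (6) + 203 · (-7) = 1.

gcd(237, 203) = 1; s = 6, t = -7 (check: 237·6 + 203·(-7) = 1).


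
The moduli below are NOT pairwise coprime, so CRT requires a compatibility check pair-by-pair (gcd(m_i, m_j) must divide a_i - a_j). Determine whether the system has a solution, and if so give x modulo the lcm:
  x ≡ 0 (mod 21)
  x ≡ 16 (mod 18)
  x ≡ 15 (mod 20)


Moduli 21, 18, 20 are not pairwise coprime, so CRT works modulo lcm(m_i) when all pairwise compatibility conditions hold.
Pairwise compatibility: gcd(m_i, m_j) must divide a_i - a_j for every pair.
Merge one congruence at a time:
  Start: x ≡ 0 (mod 21).
  Combine with x ≡ 16 (mod 18): gcd(21, 18) = 3, and 16 - 0 = 16 is NOT divisible by 3.
    ⇒ system is inconsistent (no integer solution).

No solution (the system is inconsistent).


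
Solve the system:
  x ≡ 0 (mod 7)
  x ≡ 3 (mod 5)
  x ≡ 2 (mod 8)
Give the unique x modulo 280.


Moduli 7, 5, 8 are pairwise coprime; by CRT there is a unique solution modulo M = 7 · 5 · 8 = 280.
Solve pairwise, accumulating the modulus:
  Start with x ≡ 0 (mod 7).
  Combine with x ≡ 3 (mod 5): since gcd(7, 5) = 1, we get a unique residue mod 35.
    Write x = 0 + 7·t and substitute into x ≡ 3 (mod 5): 7·t ≡ 3 − 0 = 3 (mod 5).
    Reduce coefficients mod 5: 2·t ≡ 3 (mod 5).
    The inverse of 2 mod 5 is 3 (since 2·3 = 6 = 1·5 + 1), so t ≡ 3·3 = 9 ≡ 4 (mod 5).
    Then x = 0 + 7·4 = 28, valid modulo lcm(7, 5) = 35: x ≡ 28 (mod 35).
  Combine with x ≡ 2 (mod 8): since gcd(35, 8) = 1, we get a unique residue mod 280.
    Write x = 28 + 35·t and substitute into x ≡ 2 (mod 8): 35·t ≡ 2 − 28 = -26 (mod 8).
    Reduce coefficients mod 8: 3·t ≡ 6 (mod 8).
    The inverse of 3 mod 8 is 3 (since 3·3 = 9 = 1·8 + 1), so t ≡ 3·6 = 18 ≡ 2 (mod 8).
    Then x = 28 + 35·2 = 98, valid modulo lcm(35, 8) = 280: x ≡ 98 (mod 280).
Verify: 98 mod 7 = 0 ✓, 98 mod 5 = 3 ✓, 98 mod 8 = 2 ✓.

x ≡ 98 (mod 280).


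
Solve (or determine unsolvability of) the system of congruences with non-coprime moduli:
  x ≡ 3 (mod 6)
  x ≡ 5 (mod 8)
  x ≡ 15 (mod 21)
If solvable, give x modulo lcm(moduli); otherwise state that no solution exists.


Moduli 6, 8, 21 are not pairwise coprime, so CRT works modulo lcm(m_i) when all pairwise compatibility conditions hold.
Pairwise compatibility: gcd(m_i, m_j) must divide a_i - a_j for every pair.
Merge one congruence at a time:
  Start: x ≡ 3 (mod 6).
  Combine with x ≡ 5 (mod 8): gcd(6, 8) = 2; 5 - 3 = 2, which IS divisible by 2, so compatible.
    Write x = 3 + 6·t and substitute into x ≡ 5 (mod 8): 6·t ≡ 5 − 3 = 2 (mod 8).
    Divide the congruence (and modulus) by g = 2: 3·t ≡ 1 (mod 4).
    The inverse of 3 mod 4 is 3 (since 3·3 = 9 = 2·4 + 1), so t ≡ 3·1 = 3 ≡ 3 (mod 4).
    Then x = 3 + 6·3 = 21, valid modulo lcm(6, 8) = 24: x ≡ 21 (mod 24).
  Combine with x ≡ 15 (mod 21): gcd(24, 21) = 3; 15 - 21 = -6, which IS divisible by 3, so compatible.
    Write x = 21 + 24·t and substitute into x ≡ 15 (mod 21): 24·t ≡ 15 − 21 = -6 (mod 21).
    Divide the congruence (and modulus) by g = 3: 8·t ≡ -2 (mod 7).
    Reduce coefficients mod 7: 1·t ≡ 5 (mod 7).
    So t ≡ 5 (mod 7).
    Then x = 21 + 24·5 = 141, valid modulo lcm(24, 21) = 168: x ≡ 141 (mod 168).
Verify: 141 mod 6 = 3, 141 mod 8 = 5, 141 mod 21 = 15.

x ≡ 141 (mod 168).


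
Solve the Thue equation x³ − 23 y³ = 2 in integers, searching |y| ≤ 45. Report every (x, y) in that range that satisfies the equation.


The equation is x³ - 23y³ = 2. For fixed y, x³ = 23·y³ + 2, so a solution requires the RHS to be a perfect cube.
Strategy: iterate y from -45 to 45, compute RHS = 23·y³ + 2, and check whether it is a (positive or negative) perfect cube.
Check small values of y:
  y = 0: RHS = 2 is not a perfect cube.
  y = 1: RHS = 25 is not a perfect cube.
  y = -1: RHS = -21 is not a perfect cube.
  y = 2: RHS = 186 is not a perfect cube.
  y = -2: RHS = -182 is not a perfect cube.
  y = 3: RHS = 623 is not a perfect cube.
  y = -3: RHS = -619 is not a perfect cube.
Continuing the search up to |y| = 45 finds no solutions either.
No (x, y) in the scanned range satisfies the equation.

No integer solutions with |y| ≤ 45.


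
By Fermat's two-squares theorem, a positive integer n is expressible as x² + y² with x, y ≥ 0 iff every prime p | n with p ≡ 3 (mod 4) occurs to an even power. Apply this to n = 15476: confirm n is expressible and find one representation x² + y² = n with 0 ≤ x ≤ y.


Step 1: Factor n = 15476 = 2^2 · 53 · 73.
Step 2: Check the mod-4 condition on each prime factor: 2 = 2 (special); 53 ≡ 1 (mod 4), exponent 1; 73 ≡ 1 (mod 4), exponent 1.
All primes ≡ 3 (mod 4) appear to even exponent (or don't appear), so by the two-squares theorem n IS expressible as a sum of two squares.
Step 3: Build a representation. Group n = k² · m with k = 2 and m = 53 · 73 = 3869 (a product of primes ≡ 1 (mod 4)); a representation of m scales to one of n via (k·x)² + (k·y)² = k²(x² + y²). Each prime p ≡ 1 (mod 4) is itself a sum of two squares; find a² by testing p − a² for a perfect square:
  53: 53 − 1² = 52, 53 − 2² = 49 = 7² ⇒ 53 = 2² + 7².
  73: 73 − 1² = 72, 73 − 2² = 69, 73 − 3² = 64 = 8² ⇒ 73 = 3² + 8².
  Combine using the Brahmagupta–Fibonacci identity (a² + b²)(c² + d²) = (ac − bd)² + (ad + bc)² = (ac + bd)² + (ad − bc)²:
  53 · 73 = 3869: from (2² + 7²)(3² + 8²), take (2·3 − 7·8, 2·8 + 7·3) = (6 − 56, 16 + 21) = (-50, 37); dropping signs (only squares matter) gives (50, 37); check 50² + 37² = 2500 + 1369 = 3869 ✓.
  Scale by k = 2: (2·50, 2·37) = (100, 74).
Step 4: Order so x ≤ y and verify: 74² + 100² = 5476 + 10000 = 15476 = n. ✓

n = 15476 = 74² + 100² (one valid representation with x ≤ y).


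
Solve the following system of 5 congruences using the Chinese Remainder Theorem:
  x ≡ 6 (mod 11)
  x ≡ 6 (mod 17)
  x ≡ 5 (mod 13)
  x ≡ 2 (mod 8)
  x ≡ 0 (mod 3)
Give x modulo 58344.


Product of moduli M = 11 · 17 · 13 · 8 · 3 = 58344.
Merge one congruence at a time:
  Start: x ≡ 6 (mod 11).
  Combine with x ≡ 6 (mod 17); new modulus lcm = 187.
    Write x = 6 + 11·t and substitute into x ≡ 6 (mod 17): 11·t ≡ 6 − 6 = 0 (mod 17).
    The inverse of 11 mod 17 is 14 (since 11·14 = 154 = 9·17 + 1), so t ≡ 14·0 = 0 ≡ 0 (mod 17).
    Then x = 6 + 11·0 = 6, valid modulo lcm(11, 17) = 187: x ≡ 6 (mod 187).
  Combine with x ≡ 5 (mod 13); new modulus lcm = 2431.
    Write x = 6 + 187·t and substitute into x ≡ 5 (mod 13): 187·t ≡ 5 − 6 = -1 (mod 13).
    Reduce coefficients mod 13: 5·t ≡ 12 (mod 13).
    The inverse of 5 mod 13 is 8 (since 5·8 = 40 = 3·13 + 1), so t ≡ 8·12 = 96 ≡ 5 (mod 13).
    Then x = 6 + 187·5 = 941, valid modulo lcm(187, 13) = 2431: x ≡ 941 (mod 2431).
  Combine with x ≡ 2 (mod 8); new modulus lcm = 19448.
    Write x = 941 + 2431·t and substitute into x ≡ 2 (mod 8): 2431·t ≡ 2 − 941 = -939 (mod 8).
    Reduce coefficients mod 8: 7·t ≡ 5 (mod 8).
    The inverse of 7 mod 8 is 7 (since 7·7 = 49 = 6·8 + 1), so t ≡ 7·5 = 35 ≡ 3 (mod 8).
    Then x = 941 + 2431·3 = 8234, valid modulo lcm(2431, 8) = 19448: x ≡ 8234 (mod 19448).
  Combine with x ≡ 0 (mod 3); new modulus lcm = 58344.
    Write x = 8234 + 19448·t and substitute into x ≡ 0 (mod 3): 19448·t ≡ 0 − 8234 = -8234 (mod 3).
    Reduce coefficients mod 3: 2·t ≡ 1 (mod 3).
    The inverse of 2 mod 3 is 2 (since 2·2 = 4 = 1·3 + 1), so t ≡ 2·1 = 2 ≡ 2 (mod 3).
    Then x = 8234 + 19448·2 = 47130, valid modulo lcm(19448, 3) = 58344: x ≡ 47130 (mod 58344).
Verify against each original: 47130 mod 11 = 6, 47130 mod 17 = 6, 47130 mod 13 = 5, 47130 mod 8 = 2, 47130 mod 3 = 0.

x ≡ 47130 (mod 58344).


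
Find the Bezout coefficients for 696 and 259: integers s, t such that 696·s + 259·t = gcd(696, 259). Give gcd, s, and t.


Euclidean algorithm on (696, 259) — divide until remainder is 0:
  696 = 2 · 259 + 178
  259 = 1 · 178 + 81
  178 = 2 · 81 + 16
  81 = 5 · 16 + 1
  16 = 16 · 1 + 0
gcd(696, 259) = 1.
Track Bezout coefficients alongside the remainders: start with r₀ = 696 = a·1 + b·0 (s = 1, t = 0) and r₁ = 259 = a·0 + b·1 (s = 0, t = 1); each new remainder r_{k+1} = r_{k-1} − q_k·r_k inherits s_{k+1} = s_{k-1} − q_k·s_k, t_{k+1} = t_{k-1} − q_k·t_k, so r_k = a·s_k + b·t_k at every step:
  q = 2: r = 178, s = 1 − 2·0 = 1, t = 0 − 2·1 = -2  (check: 696·1 + 259·(-2) = 178)
  q = 1: r = 81, s = 0 − 1·1 = -1, t = 1 − 1·(-2) = 3  (check: 696·(-1) + 259·3 = 81)
  q = 2: r = 16, s = 1 − 2·(-1) = 3, t = -2 − 2·3 = -8  (check: 696·3 + 259·(-8) = 16)
  q = 5: r = 1, s = -1 − 5·3 = -16, t = 3 − 5·(-8) = 43  (check: 696·(-16) + 259·43 = 1)
The row with r = 1 (the gcd) gives the Bezout coefficients s = -16, t = 43.
Result: 696 · (-16) + 259 · (43) = 1.

gcd(696, 259) = 1; s = -16, t = 43 (check: 696·(-16) + 259·43 = 1).


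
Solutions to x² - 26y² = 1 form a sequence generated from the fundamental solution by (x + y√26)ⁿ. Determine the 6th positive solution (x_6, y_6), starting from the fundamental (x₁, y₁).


Step 1: Find the fundamental solution (x₁, y₁) of x² - 26y² = 1.
  Expand √26 as a continued fraction. a₀ = ⌊√26⌋ = 5; iterate m_{k+1} = d_k·a_k − m_k, d_{k+1} = (26 − m_{k+1}²)/d_k, a_{k+1} = ⌊(a₀ + m_{k+1})/d_{k+1}⌋ (starting m₀ = 0, d₀ = 1), with convergents p_k = a_k·p_{k-1} + p_{k-2}, q_k = a_k·q_{k-1} + q_{k-2} (p₋₁ = 1, q₋₁ = 0):
  k = 0: a₀ = 5; p₀/q₀ = 5/1; p₀² − 26·q₀² = 25 − 26 = -1.
  k = 1: m = 5, d = 1, a = ⌊(5 + 5)/1⌋ = 10; p/q = (10·5 + 1)/(10·1 + 0) = 51/10; p² − 26·q² = 2601 − 2600 = 1.
  The first convergent with p² − 26·q² = 1 gives the fundamental solution (x₁, y₁) = (51, 10).
Step 2: Apply the recurrence (x_{n+1}, y_{n+1}) = (x₁x_n + 26y₁y_n, x₁y_n + y₁x_n) repeatedly.
  From (x_1, y_1) = (51, 10): x_2 = 51·51 + 26·10·10 = 5201; y_2 = 51·10 + 10·51 = 1020.
  From (x_2, y_2) = (5201, 1020): x_3 = 51·5201 + 26·10·1020 = 530451; y_3 = 51·1020 + 10·5201 = 104030.
  From (x_3, y_3) = (530451, 104030): x_4 = 51·530451 + 26·10·104030 = 54100801; y_4 = 51·104030 + 10·530451 = 10610040.
  From (x_4, y_4) = (54100801, 10610040): x_5 = 51·54100801 + 26·10·10610040 = 5517751251; y_5 = 51·10610040 + 10·54100801 = 1082120050.
  From (x_5, y_5) = (5517751251, 1082120050): x_6 = 51·5517751251 + 26·10·1082120050 = 562756526801; y_6 = 51·1082120050 + 10·5517751251 = 110365635060.
Step 3: Verify x_6² - 26·y_6² = 316694908457124631293601 - 316694908457124631293600 = 1 (should be 1). ✓

(x_1, y_1) = (51, 10); (x_6, y_6) = (562756526801, 110365635060).


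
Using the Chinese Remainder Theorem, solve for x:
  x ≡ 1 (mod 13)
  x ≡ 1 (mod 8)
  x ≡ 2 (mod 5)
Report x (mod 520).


Moduli 13, 8, 5 are pairwise coprime; by CRT there is a unique solution modulo M = 13 · 8 · 5 = 520.
Solve pairwise, accumulating the modulus:
  Start with x ≡ 1 (mod 13).
  Combine with x ≡ 1 (mod 8): since gcd(13, 8) = 1, we get a unique residue mod 104.
    Write x = 1 + 13·t and substitute into x ≡ 1 (mod 8): 13·t ≡ 1 − 1 = 0 (mod 8).
    Reduce coefficients mod 8: 5·t ≡ 0 (mod 8).
    The inverse of 5 mod 8 is 5 (since 5·5 = 25 = 3·8 + 1), so t ≡ 5·0 = 0 ≡ 0 (mod 8).
    Then x = 1 + 13·0 = 1, valid modulo lcm(13, 8) = 104: x ≡ 1 (mod 104).
  Combine with x ≡ 2 (mod 5): since gcd(104, 5) = 1, we get a unique residue mod 520.
    Write x = 1 + 104·t and substitute into x ≡ 2 (mod 5): 104·t ≡ 2 − 1 = 1 (mod 5).
    Reduce coefficients mod 5: 4·t ≡ 1 (mod 5).
    The inverse of 4 mod 5 is 4 (since 4·4 = 16 = 3·5 + 1), so t ≡ 4·1 = 4 ≡ 4 (mod 5).
    Then x = 1 + 104·4 = 417, valid modulo lcm(104, 5) = 520: x ≡ 417 (mod 520).
Verify: 417 mod 13 = 1 ✓, 417 mod 8 = 1 ✓, 417 mod 5 = 2 ✓.

x ≡ 417 (mod 520).


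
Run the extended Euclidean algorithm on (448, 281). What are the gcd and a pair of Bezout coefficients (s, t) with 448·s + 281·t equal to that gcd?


Euclidean algorithm on (448, 281) — divide until remainder is 0:
  448 = 1 · 281 + 167
  281 = 1 · 167 + 114
  167 = 1 · 114 + 53
  114 = 2 · 53 + 8
  53 = 6 · 8 + 5
  8 = 1 · 5 + 3
  5 = 1 · 3 + 2
  3 = 1 · 2 + 1
  2 = 2 · 1 + 0
gcd(448, 281) = 1.
Track Bezout coefficients alongside the remainders: start with r₀ = 448 = a·1 + b·0 (s = 1, t = 0) and r₁ = 281 = a·0 + b·1 (s = 0, t = 1); each new remainder r_{k+1} = r_{k-1} − q_k·r_k inherits s_{k+1} = s_{k-1} − q_k·s_k, t_{k+1} = t_{k-1} − q_k·t_k, so r_k = a·s_k + b·t_k at every step:
  q = 1: r = 167, s = 1 − 1·0 = 1, t = 0 − 1·1 = -1  (check: 448·1 + 281·(-1) = 167)
  q = 1: r = 114, s = 0 − 1·1 = -1, t = 1 − 1·(-1) = 2  (check: 448·(-1) + 281·2 = 114)
  q = 1: r = 53, s = 1 − 1·(-1) = 2, t = -1 − 1·2 = -3  (check: 448·2 + 281·(-3) = 53)
  q = 2: r = 8, s = -1 − 2·2 = -5, t = 2 − 2·(-3) = 8  (check: 448·(-5) + 281·8 = 8)
  q = 6: r = 5, s = 2 − 6·(-5) = 32, t = -3 − 6·8 = -51  (check: 448·32 + 281·(-51) = 5)
  q = 1: r = 3, s = -5 − 1·32 = -37, t = 8 − 1·(-51) = 59  (check: 448·(-37) + 281·59 = 3)
  q = 1: r = 2, s = 32 − 1·(-37) = 69, t = -51 − 1·59 = -110  (check: 448·69 + 281·(-110) = 2)
  q = 1: r = 1, s = -37 − 1·69 = -106, t = 59 − 1·(-110) = 169  (check: 448·(-106) + 281·169 = 1)
The row with r = 1 (the gcd) gives the Bezout coefficients s = -106, t = 169.
Result: 448 · (-106) + 281 · (169) = 1.

gcd(448, 281) = 1; s = -106, t = 169 (check: 448·(-106) + 281·169 = 1).


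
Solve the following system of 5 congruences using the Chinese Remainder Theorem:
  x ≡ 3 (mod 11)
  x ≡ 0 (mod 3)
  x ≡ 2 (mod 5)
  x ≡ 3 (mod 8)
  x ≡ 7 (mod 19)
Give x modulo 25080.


Product of moduli M = 11 · 3 · 5 · 8 · 19 = 25080.
Merge one congruence at a time:
  Start: x ≡ 3 (mod 11).
  Combine with x ≡ 0 (mod 3); new modulus lcm = 33.
    Write x = 3 + 11·t and substitute into x ≡ 0 (mod 3): 11·t ≡ 0 − 3 = -3 (mod 3).
    Reduce coefficients mod 3: 2·t ≡ 0 (mod 3).
    The inverse of 2 mod 3 is 2 (since 2·2 = 4 = 1·3 + 1), so t ≡ 2·0 = 0 ≡ 0 (mod 3).
    Then x = 3 + 11·0 = 3, valid modulo lcm(11, 3) = 33: x ≡ 3 (mod 33).
  Combine with x ≡ 2 (mod 5); new modulus lcm = 165.
    Write x = 3 + 33·t and substitute into x ≡ 2 (mod 5): 33·t ≡ 2 − 3 = -1 (mod 5).
    Reduce coefficients mod 5: 3·t ≡ 4 (mod 5).
    The inverse of 3 mod 5 is 2 (since 3·2 = 6 = 1·5 + 1), so t ≡ 2·4 = 8 ≡ 3 (mod 5).
    Then x = 3 + 33·3 = 102, valid modulo lcm(33, 5) = 165: x ≡ 102 (mod 165).
  Combine with x ≡ 3 (mod 8); new modulus lcm = 1320.
    Write x = 102 + 165·t and substitute into x ≡ 3 (mod 8): 165·t ≡ 3 − 102 = -99 (mod 8).
    Reduce coefficients mod 8: 5·t ≡ 5 (mod 8).
    The inverse of 5 mod 8 is 5 (since 5·5 = 25 = 3·8 + 1), so t ≡ 5·5 = 25 ≡ 1 (mod 8).
    Then x = 102 + 165·1 = 267, valid modulo lcm(165, 8) = 1320: x ≡ 267 (mod 1320).
  Combine with x ≡ 7 (mod 19); new modulus lcm = 25080.
    Write x = 267 + 1320·t and substitute into x ≡ 7 (mod 19): 1320·t ≡ 7 − 267 = -260 (mod 19).
    Reduce coefficients mod 19: 9·t ≡ 6 (mod 19).
    The inverse of 9 mod 19 is 17 (since 9·17 = 153 = 8·19 + 1), so t ≡ 17·6 = 102 ≡ 7 (mod 19).
    Then x = 267 + 1320·7 = 9507, valid modulo lcm(1320, 19) = 25080: x ≡ 9507 (mod 25080).
Verify against each original: 9507 mod 11 = 3, 9507 mod 3 = 0, 9507 mod 5 = 2, 9507 mod 8 = 3, 9507 mod 19 = 7.

x ≡ 9507 (mod 25080).


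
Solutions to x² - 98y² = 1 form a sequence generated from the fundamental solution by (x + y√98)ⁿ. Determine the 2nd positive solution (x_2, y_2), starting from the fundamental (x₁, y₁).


Step 1: Find the fundamental solution (x₁, y₁) of x² - 98y² = 1.
  Expand √98 as a continued fraction. a₀ = ⌊√98⌋ = 9; iterate m_{k+1} = d_k·a_k − m_k, d_{k+1} = (98 − m_{k+1}²)/d_k, a_{k+1} = ⌊(a₀ + m_{k+1})/d_{k+1}⌋ (starting m₀ = 0, d₀ = 1), with convergents p_k = a_k·p_{k-1} + p_{k-2}, q_k = a_k·q_{k-1} + q_{k-2} (p₋₁ = 1, q₋₁ = 0):
  k = 0: a₀ = 9; p₀/q₀ = 9/1; p₀² − 98·q₀² = 81 − 98 = -17.
  k = 1: m = 9, d = 17, a = ⌊(9 + 9)/17⌋ = 1; p/q = (1·9 + 1)/(1·1 + 0) = 10/1; p² − 98·q² = 100 − 98 = 2.
  k = 2: m = 8, d = 2, a = ⌊(9 + 8)/2⌋ = 8; p/q = (8·10 + 9)/(8·1 + 1) = 89/9; p² − 98·q² = 7921 − 7938 = -17.
  k = 3: m = 8, d = 17, a = ⌊(9 + 8)/17⌋ = 1; p/q = (1·89 + 10)/(1·9 + 1) = 99/10; p² − 98·q² = 9801 − 9800 = 1.
  The first convergent with p² − 98·q² = 1 gives the fundamental solution (x₁, y₁) = (99, 10).
Step 2: Apply the recurrence (x_{n+1}, y_{n+1}) = (x₁x_n + 98y₁y_n, x₁y_n + y₁x_n) repeatedly.
  From (x_1, y_1) = (99, 10): x_2 = 99·99 + 98·10·10 = 19601; y_2 = 99·10 + 10·99 = 1980.
Step 3: Verify x_2² - 98·y_2² = 384199201 - 384199200 = 1 (should be 1). ✓

(x_1, y_1) = (99, 10); (x_2, y_2) = (19601, 1980).


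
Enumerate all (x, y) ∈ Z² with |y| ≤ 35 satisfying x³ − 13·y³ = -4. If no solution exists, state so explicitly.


The equation is x³ - 13y³ = -4. For fixed y, x³ = 13·y³ − 4, so a solution requires the RHS to be a perfect cube.
Strategy: iterate y from -35 to 35, compute RHS = 13·y³ − 4, and check whether it is a (positive or negative) perfect cube.
Check small values of y:
  y = 0: RHS = -4 is not a perfect cube.
  y = 1: RHS = 9 is not a perfect cube.
  y = -1: RHS = -17 is not a perfect cube.
  y = 2: RHS = 100 is not a perfect cube.
  y = -2: RHS = -108 is not a perfect cube.
  y = 3: RHS = 347 is not a perfect cube.
  y = -3: RHS = -355 is not a perfect cube.
Continuing the search up to |y| = 35 finds no solutions either.
No (x, y) in the scanned range satisfies the equation.

No integer solutions with |y| ≤ 35.


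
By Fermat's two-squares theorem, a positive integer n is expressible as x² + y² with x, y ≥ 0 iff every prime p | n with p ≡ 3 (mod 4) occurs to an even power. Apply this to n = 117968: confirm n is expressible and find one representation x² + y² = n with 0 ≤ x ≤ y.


Step 1: Factor n = 117968 = 2^4 · 73 · 101.
Step 2: Check the mod-4 condition on each prime factor: 2 = 2 (special); 73 ≡ 1 (mod 4), exponent 1; 101 ≡ 1 (mod 4), exponent 1.
All primes ≡ 3 (mod 4) appear to even exponent (or don't appear), so by the two-squares theorem n IS expressible as a sum of two squares.
Step 3: Build a representation. Group n = k² · m with k = 4 and m = 73 · 101 = 7373 (a product of primes ≡ 1 (mod 4)); a representation of m scales to one of n via (k·x)² + (k·y)² = k²(x² + y²). Each prime p ≡ 1 (mod 4) is itself a sum of two squares; find a² by testing p − a² for a perfect square:
  73: 73 − 1² = 72, 73 − 2² = 69, 73 − 3² = 64 = 8² ⇒ 73 = 3² + 8².
  101: 101 − 1² = 100 = 10² ⇒ 101 = 1² + 10².
  Combine using the Brahmagupta–Fibonacci identity (a² + b²)(c² + d²) = (ac − bd)² + (ad + bc)² = (ac + bd)² + (ad − bc)²:
  73 · 101 = 7373: from (3² + 8²)(1² + 10²), take (3·1 − 8·10, 3·10 + 8·1) = (3 − 80, 30 + 8) = (-77, 38); dropping signs (only squares matter) gives (77, 38); check 77² + 38² = 5929 + 1444 = 7373 ✓.
  Scale by k = 4: (4·77, 4·38) = (308, 152).
Step 4: Order so x ≤ y and verify: 152² + 308² = 23104 + 94864 = 117968 = n. ✓

n = 117968 = 152² + 308² (one valid representation with x ≤ y).


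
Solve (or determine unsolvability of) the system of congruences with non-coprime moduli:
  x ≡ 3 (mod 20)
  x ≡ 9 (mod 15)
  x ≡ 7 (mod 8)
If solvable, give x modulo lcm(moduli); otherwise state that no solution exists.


Moduli 20, 15, 8 are not pairwise coprime, so CRT works modulo lcm(m_i) when all pairwise compatibility conditions hold.
Pairwise compatibility: gcd(m_i, m_j) must divide a_i - a_j for every pair.
Merge one congruence at a time:
  Start: x ≡ 3 (mod 20).
  Combine with x ≡ 9 (mod 15): gcd(20, 15) = 5, and 9 - 3 = 6 is NOT divisible by 5.
    ⇒ system is inconsistent (no integer solution).

No solution (the system is inconsistent).


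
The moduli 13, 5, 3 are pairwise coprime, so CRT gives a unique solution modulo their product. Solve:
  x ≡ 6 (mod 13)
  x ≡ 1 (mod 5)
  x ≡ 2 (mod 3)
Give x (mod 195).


Moduli 13, 5, 3 are pairwise coprime; by CRT there is a unique solution modulo M = 13 · 5 · 3 = 195.
Solve pairwise, accumulating the modulus:
  Start with x ≡ 6 (mod 13).
  Combine with x ≡ 1 (mod 5): since gcd(13, 5) = 1, we get a unique residue mod 65.
    Write x = 6 + 13·t and substitute into x ≡ 1 (mod 5): 13·t ≡ 1 − 6 = -5 (mod 5).
    Reduce coefficients mod 5: 3·t ≡ 0 (mod 5).
    The inverse of 3 mod 5 is 2 (since 3·2 = 6 = 1·5 + 1), so t ≡ 2·0 = 0 ≡ 0 (mod 5).
    Then x = 6 + 13·0 = 6, valid modulo lcm(13, 5) = 65: x ≡ 6 (mod 65).
  Combine with x ≡ 2 (mod 3): since gcd(65, 3) = 1, we get a unique residue mod 195.
    Write x = 6 + 65·t and substitute into x ≡ 2 (mod 3): 65·t ≡ 2 − 6 = -4 (mod 3).
    Reduce coefficients mod 3: 2·t ≡ 2 (mod 3).
    The inverse of 2 mod 3 is 2 (since 2·2 = 4 = 1·3 + 1), so t ≡ 2·2 = 4 ≡ 1 (mod 3).
    Then x = 6 + 65·1 = 71, valid modulo lcm(65, 3) = 195: x ≡ 71 (mod 195).
Verify: 71 mod 13 = 6 ✓, 71 mod 5 = 1 ✓, 71 mod 3 = 2 ✓.

x ≡ 71 (mod 195).


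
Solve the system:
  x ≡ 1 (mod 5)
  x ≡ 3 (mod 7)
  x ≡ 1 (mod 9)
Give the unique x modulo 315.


Moduli 5, 7, 9 are pairwise coprime; by CRT there is a unique solution modulo M = 5 · 7 · 9 = 315.
Solve pairwise, accumulating the modulus:
  Start with x ≡ 1 (mod 5).
  Combine with x ≡ 3 (mod 7): since gcd(5, 7) = 1, we get a unique residue mod 35.
    Write x = 1 + 5·t and substitute into x ≡ 3 (mod 7): 5·t ≡ 3 − 1 = 2 (mod 7).
    The inverse of 5 mod 7 is 3 (since 5·3 = 15 = 2·7 + 1), so t ≡ 3·2 = 6 ≡ 6 (mod 7).
    Then x = 1 + 5·6 = 31, valid modulo lcm(5, 7) = 35: x ≡ 31 (mod 35).
  Combine with x ≡ 1 (mod 9): since gcd(35, 9) = 1, we get a unique residue mod 315.
    Write x = 31 + 35·t and substitute into x ≡ 1 (mod 9): 35·t ≡ 1 − 31 = -30 (mod 9).
    Reduce coefficients mod 9: 8·t ≡ 6 (mod 9).
    The inverse of 8 mod 9 is 8 (since 8·8 = 64 = 7·9 + 1), so t ≡ 8·6 = 48 ≡ 3 (mod 9).
    Then x = 31 + 35·3 = 136, valid modulo lcm(35, 9) = 315: x ≡ 136 (mod 315).
Verify: 136 mod 5 = 1 ✓, 136 mod 7 = 3 ✓, 136 mod 9 = 1 ✓.

x ≡ 136 (mod 315).


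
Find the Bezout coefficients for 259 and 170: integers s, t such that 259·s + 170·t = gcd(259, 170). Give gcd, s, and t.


Euclidean algorithm on (259, 170) — divide until remainder is 0:
  259 = 1 · 170 + 89
  170 = 1 · 89 + 81
  89 = 1 · 81 + 8
  81 = 10 · 8 + 1
  8 = 8 · 1 + 0
gcd(259, 170) = 1.
Track Bezout coefficients alongside the remainders: start with r₀ = 259 = a·1 + b·0 (s = 1, t = 0) and r₁ = 170 = a·0 + b·1 (s = 0, t = 1); each new remainder r_{k+1} = r_{k-1} − q_k·r_k inherits s_{k+1} = s_{k-1} − q_k·s_k, t_{k+1} = t_{k-1} − q_k·t_k, so r_k = a·s_k + b·t_k at every step:
  q = 1: r = 89, s = 1 − 1·0 = 1, t = 0 − 1·1 = -1  (check: 259·1 + 170·(-1) = 89)
  q = 1: r = 81, s = 0 − 1·1 = -1, t = 1 − 1·(-1) = 2  (check: 259·(-1) + 170·2 = 81)
  q = 1: r = 8, s = 1 − 1·(-1) = 2, t = -1 − 1·2 = -3  (check: 259·2 + 170·(-3) = 8)
  q = 10: r = 1, s = -1 − 10·2 = -21, t = 2 − 10·(-3) = 32  (check: 259·(-21) + 170·32 = 1)
The row with r = 1 (the gcd) gives the Bezout coefficients s = -21, t = 32.
Result: 259 · (-21) + 170 · (32) = 1.

gcd(259, 170) = 1; s = -21, t = 32 (check: 259·(-21) + 170·32 = 1).


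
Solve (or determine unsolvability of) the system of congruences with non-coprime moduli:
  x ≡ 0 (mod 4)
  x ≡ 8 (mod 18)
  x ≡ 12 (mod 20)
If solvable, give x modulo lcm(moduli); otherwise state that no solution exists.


Moduli 4, 18, 20 are not pairwise coprime, so CRT works modulo lcm(m_i) when all pairwise compatibility conditions hold.
Pairwise compatibility: gcd(m_i, m_j) must divide a_i - a_j for every pair.
Merge one congruence at a time:
  Start: x ≡ 0 (mod 4).
  Combine with x ≡ 8 (mod 18): gcd(4, 18) = 2; 8 - 0 = 8, which IS divisible by 2, so compatible.
    Write x = 0 + 4·t and substitute into x ≡ 8 (mod 18): 4·t ≡ 8 − 0 = 8 (mod 18).
    Divide the congruence (and modulus) by g = 2: 2·t ≡ 4 (mod 9).
    The inverse of 2 mod 9 is 5 (since 2·5 = 10 = 1·9 + 1), so t ≡ 5·4 = 20 ≡ 2 (mod 9).
    Then x = 0 + 4·2 = 8, valid modulo lcm(4, 18) = 36: x ≡ 8 (mod 36).
  Combine with x ≡ 12 (mod 20): gcd(36, 20) = 4; 12 - 8 = 4, which IS divisible by 4, so compatible.
    Write x = 8 + 36·t and substitute into x ≡ 12 (mod 20): 36·t ≡ 12 − 8 = 4 (mod 20).
    Divide the congruence (and modulus) by g = 4: 9·t ≡ 1 (mod 5).
    Reduce coefficients mod 5: 4·t ≡ 1 (mod 5).
    The inverse of 4 mod 5 is 4 (since 4·4 = 16 = 3·5 + 1), so t ≡ 4·1 = 4 ≡ 4 (mod 5).
    Then x = 8 + 36·4 = 152, valid modulo lcm(36, 20) = 180: x ≡ 152 (mod 180).
Verify: 152 mod 4 = 0, 152 mod 18 = 8, 152 mod 20 = 12.

x ≡ 152 (mod 180).


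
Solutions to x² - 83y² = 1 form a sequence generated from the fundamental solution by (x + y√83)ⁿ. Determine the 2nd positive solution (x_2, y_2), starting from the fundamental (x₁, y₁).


Step 1: Find the fundamental solution (x₁, y₁) of x² - 83y² = 1.
  Expand √83 as a continued fraction. a₀ = ⌊√83⌋ = 9; iterate m_{k+1} = d_k·a_k − m_k, d_{k+1} = (83 − m_{k+1}²)/d_k, a_{k+1} = ⌊(a₀ + m_{k+1})/d_{k+1}⌋ (starting m₀ = 0, d₀ = 1), with convergents p_k = a_k·p_{k-1} + p_{k-2}, q_k = a_k·q_{k-1} + q_{k-2} (p₋₁ = 1, q₋₁ = 0):
  k = 0: a₀ = 9; p₀/q₀ = 9/1; p₀² − 83·q₀² = 81 − 83 = -2.
  k = 1: m = 9, d = 2, a = ⌊(9 + 9)/2⌋ = 9; p/q = (9·9 + 1)/(9·1 + 0) = 82/9; p² − 83·q² = 6724 − 6723 = 1.
  The first convergent with p² − 83·q² = 1 gives the fundamental solution (x₁, y₁) = (82, 9).
Step 2: Apply the recurrence (x_{n+1}, y_{n+1}) = (x₁x_n + 83y₁y_n, x₁y_n + y₁x_n) repeatedly.
  From (x_1, y_1) = (82, 9): x_2 = 82·82 + 83·9·9 = 13447; y_2 = 82·9 + 9·82 = 1476.
Step 3: Verify x_2² - 83·y_2² = 180821809 - 180821808 = 1 (should be 1). ✓

(x_1, y_1) = (82, 9); (x_2, y_2) = (13447, 1476).
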